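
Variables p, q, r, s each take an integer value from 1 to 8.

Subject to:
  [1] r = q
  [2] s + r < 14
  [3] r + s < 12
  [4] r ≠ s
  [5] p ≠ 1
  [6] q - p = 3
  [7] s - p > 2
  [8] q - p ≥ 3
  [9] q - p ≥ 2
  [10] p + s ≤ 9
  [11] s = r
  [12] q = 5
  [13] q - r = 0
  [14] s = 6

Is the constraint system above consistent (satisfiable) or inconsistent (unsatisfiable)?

Unsatisfiable

Constraint 14 fixes s = 6 and constraint 12 fixes q = 5. Constraints 1 and 11 give s = r = q, so s = q. But 6 ≠ 5 — contradiction.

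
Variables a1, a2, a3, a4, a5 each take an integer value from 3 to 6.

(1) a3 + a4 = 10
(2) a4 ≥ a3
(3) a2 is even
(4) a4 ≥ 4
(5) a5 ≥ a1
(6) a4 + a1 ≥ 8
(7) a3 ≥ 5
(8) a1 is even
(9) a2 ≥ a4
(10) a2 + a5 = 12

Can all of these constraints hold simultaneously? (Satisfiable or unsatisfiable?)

Satisfiable

Try a1 = 4, a2 = 6, a3 = 5, a4 = 5, a5 = 6.
Check constraint 1: a3 + a4 = 10; constraint 6: a4 + a1 = 9. The remaining constraints are straightforward to verify.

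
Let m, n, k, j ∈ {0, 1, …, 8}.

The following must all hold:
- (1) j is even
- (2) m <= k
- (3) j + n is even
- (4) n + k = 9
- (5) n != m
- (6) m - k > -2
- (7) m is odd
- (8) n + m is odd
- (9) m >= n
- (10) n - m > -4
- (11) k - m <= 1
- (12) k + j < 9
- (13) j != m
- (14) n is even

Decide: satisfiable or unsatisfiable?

Satisfiable

Setting (m, n, k, j) = (5, 4, 5, 2) satisfies everything: constraint 4: n + k = 9; constraint 6: m - k = 0, and the others follow.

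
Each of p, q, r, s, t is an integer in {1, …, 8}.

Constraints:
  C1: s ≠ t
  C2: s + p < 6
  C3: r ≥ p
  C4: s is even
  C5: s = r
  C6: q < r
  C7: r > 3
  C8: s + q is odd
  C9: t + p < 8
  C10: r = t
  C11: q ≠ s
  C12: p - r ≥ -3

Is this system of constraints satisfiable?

Unsatisfiable

From constraints 5 and 10, s = r = t, so s = t. But constraint 1 says s ≠ t. Contradiction.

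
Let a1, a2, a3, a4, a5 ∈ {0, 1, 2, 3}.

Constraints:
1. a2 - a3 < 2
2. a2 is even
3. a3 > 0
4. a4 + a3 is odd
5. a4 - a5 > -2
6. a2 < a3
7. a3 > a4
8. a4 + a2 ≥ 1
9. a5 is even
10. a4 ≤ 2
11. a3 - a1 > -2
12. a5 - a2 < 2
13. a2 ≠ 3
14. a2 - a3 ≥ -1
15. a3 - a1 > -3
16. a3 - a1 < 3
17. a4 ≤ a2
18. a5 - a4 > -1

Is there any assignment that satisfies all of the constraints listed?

Satisfiable

Setting (a1, a2, a3, a4, a5) = (3, 2, 3, 2, 2) satisfies everything: constraint 1: a2 - a3 = -1; constraint 5: a4 - a5 = 0, and the others follow.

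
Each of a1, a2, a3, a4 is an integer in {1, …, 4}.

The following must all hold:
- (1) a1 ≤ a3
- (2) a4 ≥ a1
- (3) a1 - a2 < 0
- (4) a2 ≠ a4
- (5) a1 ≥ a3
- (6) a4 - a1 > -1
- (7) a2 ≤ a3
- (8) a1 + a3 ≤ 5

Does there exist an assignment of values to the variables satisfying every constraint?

Constraints 3, 5, and 7 give a2 ≤ a3, a3 ≤ a1, a1 < a2. Chaining: a2 ≤ a3 ≤ a1 < a2, which forces a2 < a2 — impossible.

Unsatisfiable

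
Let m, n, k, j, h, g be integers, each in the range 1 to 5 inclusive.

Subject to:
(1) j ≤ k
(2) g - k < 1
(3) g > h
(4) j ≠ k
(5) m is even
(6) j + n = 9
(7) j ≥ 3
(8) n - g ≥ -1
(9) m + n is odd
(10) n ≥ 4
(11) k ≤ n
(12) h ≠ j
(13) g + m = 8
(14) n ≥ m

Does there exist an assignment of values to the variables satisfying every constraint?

Take m = 4, n = 5, k = 5, j = 4, h = 2, g = 4. Then constraint 2: g - k = -1; constraint 6: j + n = 9; constraint 8: n - g = 1, and every other listed constraint is also met.

Satisfiable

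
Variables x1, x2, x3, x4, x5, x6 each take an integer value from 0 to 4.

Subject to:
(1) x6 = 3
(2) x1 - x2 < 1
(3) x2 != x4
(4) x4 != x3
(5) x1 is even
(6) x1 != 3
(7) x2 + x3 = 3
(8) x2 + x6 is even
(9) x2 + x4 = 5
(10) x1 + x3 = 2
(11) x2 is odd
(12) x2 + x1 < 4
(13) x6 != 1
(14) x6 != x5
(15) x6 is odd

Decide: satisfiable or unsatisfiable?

One satisfying assignment is x1 = 0, x2 = 1, x3 = 2, x4 = 4, x5 = 1, x6 = 3.
For the less obvious constraints — constraint 2: x1 - x2 = -1; constraint 7: x2 + x3 = 3; constraint 9: x2 + x4 = 5 — and the others hold by inspection.

Satisfiable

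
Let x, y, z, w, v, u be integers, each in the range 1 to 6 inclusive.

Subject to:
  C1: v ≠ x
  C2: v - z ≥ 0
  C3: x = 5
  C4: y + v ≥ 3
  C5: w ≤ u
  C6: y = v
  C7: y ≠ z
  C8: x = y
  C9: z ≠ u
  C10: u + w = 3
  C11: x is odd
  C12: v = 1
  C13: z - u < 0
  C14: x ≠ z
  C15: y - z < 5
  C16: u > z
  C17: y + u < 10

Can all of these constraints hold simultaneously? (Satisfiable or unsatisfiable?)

Unsatisfiable

Constraint 3 fixes x = 5 and constraint 12 fixes v = 1. Constraints 6 and 8 give x = y = v, so x = v. But 5 ≠ 1 — contradiction.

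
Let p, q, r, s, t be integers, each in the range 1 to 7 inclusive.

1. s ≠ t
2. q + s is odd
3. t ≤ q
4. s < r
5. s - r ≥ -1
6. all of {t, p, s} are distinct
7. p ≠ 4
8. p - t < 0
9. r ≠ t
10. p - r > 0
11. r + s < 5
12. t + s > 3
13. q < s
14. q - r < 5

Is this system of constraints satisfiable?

Unsatisfiable

Constraints 3, 4, 8, 10, and 13 give t ≤ q, q < s, s < r, r < p, p < t. Chaining: t ≤ q < s < r < p < t, which forces t < t — impossible.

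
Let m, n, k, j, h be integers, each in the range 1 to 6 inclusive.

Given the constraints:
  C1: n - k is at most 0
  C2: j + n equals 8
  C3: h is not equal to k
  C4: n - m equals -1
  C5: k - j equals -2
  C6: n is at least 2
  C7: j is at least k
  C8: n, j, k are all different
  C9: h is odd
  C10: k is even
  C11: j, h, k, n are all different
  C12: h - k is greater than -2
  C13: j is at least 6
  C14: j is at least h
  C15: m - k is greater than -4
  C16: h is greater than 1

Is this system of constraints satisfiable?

One satisfying assignment is m = 3, n = 2, k = 4, j = 6, h = 3.
For the less obvious constraints — constraint 1: n - k = -2; constraint 2: j + n = 8 — and the others hold by inspection.

Satisfiable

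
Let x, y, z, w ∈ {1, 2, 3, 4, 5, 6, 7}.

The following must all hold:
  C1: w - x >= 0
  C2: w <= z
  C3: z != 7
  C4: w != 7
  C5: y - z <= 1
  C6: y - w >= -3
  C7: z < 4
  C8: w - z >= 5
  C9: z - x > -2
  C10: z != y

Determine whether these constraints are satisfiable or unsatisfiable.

Unsatisfiable

Constraints 5, 6, and 8 give w − z ≥ 5, z − y ≥ -1, y − w ≥ -3.
Adding all 3 inequalities: the left sides telescope to 0, and the right sides sum to 5 + (-1) + (-3) = 1. So 0 ≥ 1, which is false.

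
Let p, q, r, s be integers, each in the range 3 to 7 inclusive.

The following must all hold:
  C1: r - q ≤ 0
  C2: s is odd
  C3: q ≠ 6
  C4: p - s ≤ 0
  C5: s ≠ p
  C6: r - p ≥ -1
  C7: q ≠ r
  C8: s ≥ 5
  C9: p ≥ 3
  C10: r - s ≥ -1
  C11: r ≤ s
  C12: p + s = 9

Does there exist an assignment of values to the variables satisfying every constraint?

Take p = 4, q = 5, r = 4, s = 5. Then constraint 1: r - q = -1; constraint 4: p - s = -1; constraint 6: r - p = 0, and every other listed constraint is also met.

Satisfiable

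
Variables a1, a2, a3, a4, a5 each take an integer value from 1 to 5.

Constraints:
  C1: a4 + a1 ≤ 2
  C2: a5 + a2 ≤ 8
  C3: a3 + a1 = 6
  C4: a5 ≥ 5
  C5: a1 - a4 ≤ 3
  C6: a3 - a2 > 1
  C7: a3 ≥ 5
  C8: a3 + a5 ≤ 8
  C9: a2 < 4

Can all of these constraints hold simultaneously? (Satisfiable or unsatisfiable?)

From constraint 7: a3 ≥ 5. From constraint 4: a5 ≥ 5. Hence a3 + a5 ≥ 10. But constraint 8 requires a3 + a5 ≤ 8, and 8 < 10. Contradiction.

Unsatisfiable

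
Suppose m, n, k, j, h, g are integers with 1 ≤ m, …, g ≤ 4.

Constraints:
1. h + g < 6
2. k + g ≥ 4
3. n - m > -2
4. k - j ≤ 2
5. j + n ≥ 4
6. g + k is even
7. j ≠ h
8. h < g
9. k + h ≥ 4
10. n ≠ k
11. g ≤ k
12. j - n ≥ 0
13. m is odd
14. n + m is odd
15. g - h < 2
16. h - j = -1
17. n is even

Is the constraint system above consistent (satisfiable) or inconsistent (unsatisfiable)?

Satisfiable

Setting (m, n, k, j, h, g) = (1, 2, 4, 2, 1, 2) satisfies everything: constraint 1: h + g = 3; constraint 2: k + g = 6; constraint 3: n - m = 1, and the others follow.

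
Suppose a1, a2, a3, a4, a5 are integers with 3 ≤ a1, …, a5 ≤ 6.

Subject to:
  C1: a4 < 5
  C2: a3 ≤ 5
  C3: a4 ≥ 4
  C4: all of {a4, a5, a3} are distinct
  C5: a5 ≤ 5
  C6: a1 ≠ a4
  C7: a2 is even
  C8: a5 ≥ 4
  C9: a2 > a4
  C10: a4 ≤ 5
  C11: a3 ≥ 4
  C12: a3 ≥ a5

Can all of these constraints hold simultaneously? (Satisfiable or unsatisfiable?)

Constraints 2, 3, 5, 8, 10, and 11 confine each of a4, a5, a3 to the 2 values {4, 5}.
Constraint 4 requires all 3 of them to be distinct, but only 2 values are available — impossible by the pigeonhole principle.

Unsatisfiable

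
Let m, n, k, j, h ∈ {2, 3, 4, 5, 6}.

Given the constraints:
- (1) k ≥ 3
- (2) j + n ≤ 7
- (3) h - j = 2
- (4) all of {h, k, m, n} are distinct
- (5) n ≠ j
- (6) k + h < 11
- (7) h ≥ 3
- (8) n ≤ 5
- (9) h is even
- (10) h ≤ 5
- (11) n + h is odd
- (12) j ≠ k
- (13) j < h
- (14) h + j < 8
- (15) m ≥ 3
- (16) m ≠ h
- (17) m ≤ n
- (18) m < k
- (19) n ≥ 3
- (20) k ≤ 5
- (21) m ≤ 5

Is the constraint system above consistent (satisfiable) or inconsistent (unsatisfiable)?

Unsatisfiable

Constraints 1, 7, 8, 10, 15, 19, 20, and 21 confine each of h, k, m, n to the 3 values {3, …, 5}.
Constraint 4 requires all 4 of them to be distinct, but only 3 values are available — impossible by the pigeonhole principle.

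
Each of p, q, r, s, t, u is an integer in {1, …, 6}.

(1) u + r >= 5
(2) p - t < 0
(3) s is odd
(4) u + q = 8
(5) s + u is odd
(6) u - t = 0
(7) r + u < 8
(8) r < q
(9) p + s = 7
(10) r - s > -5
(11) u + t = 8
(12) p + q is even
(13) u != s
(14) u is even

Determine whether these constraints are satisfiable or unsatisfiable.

The assignment p = 2, q = 4, r = 1, s = 5, t = 4, u = 4 works:
  constraint 1 holds since u + r = 5.
  constraint 2 holds since p - t = -2.
The rest check out directly.

Satisfiable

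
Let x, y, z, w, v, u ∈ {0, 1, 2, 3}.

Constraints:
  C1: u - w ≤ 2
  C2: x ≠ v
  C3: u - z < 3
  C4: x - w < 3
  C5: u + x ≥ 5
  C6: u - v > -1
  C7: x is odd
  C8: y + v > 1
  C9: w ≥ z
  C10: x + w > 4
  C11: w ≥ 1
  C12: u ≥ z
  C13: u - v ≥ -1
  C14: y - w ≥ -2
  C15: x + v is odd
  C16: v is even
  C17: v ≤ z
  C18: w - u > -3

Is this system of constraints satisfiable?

Try x = 3, y = 3, z = 2, w = 2, v = 0, u = 2.
Check constraint 1: u - w = 0; constraint 3: u - z = 0; constraint 4: x - w = 1. The remaining constraints are straightforward to verify.

Satisfiable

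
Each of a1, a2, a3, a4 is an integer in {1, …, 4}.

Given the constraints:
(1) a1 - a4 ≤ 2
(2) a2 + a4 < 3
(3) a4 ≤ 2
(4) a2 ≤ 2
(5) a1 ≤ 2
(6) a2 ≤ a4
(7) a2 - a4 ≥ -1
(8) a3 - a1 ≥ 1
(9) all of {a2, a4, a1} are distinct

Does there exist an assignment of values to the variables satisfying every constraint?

Constraints 3, 4, and 5 confine each of a2, a4, a1 to the 2 values {1, 2} (the domain already gives each ≥ 1).
Constraint 9 requires all 3 of them to be distinct, but only 2 values are available — impossible by the pigeonhole principle.

Unsatisfiable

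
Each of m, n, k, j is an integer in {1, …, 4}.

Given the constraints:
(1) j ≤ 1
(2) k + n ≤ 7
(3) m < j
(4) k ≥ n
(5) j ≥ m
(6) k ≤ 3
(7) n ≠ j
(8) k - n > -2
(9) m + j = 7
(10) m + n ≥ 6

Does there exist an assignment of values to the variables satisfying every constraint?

Unsatisfiable

From constraints 1 and 5: m ≤ j ≤ 1. From constraints 4 and 6: n ≤ k ≤ 3. Hence m + n ≤ 4. But constraint 10 requires m + n ≥ 6, and 6 > 4. Contradiction.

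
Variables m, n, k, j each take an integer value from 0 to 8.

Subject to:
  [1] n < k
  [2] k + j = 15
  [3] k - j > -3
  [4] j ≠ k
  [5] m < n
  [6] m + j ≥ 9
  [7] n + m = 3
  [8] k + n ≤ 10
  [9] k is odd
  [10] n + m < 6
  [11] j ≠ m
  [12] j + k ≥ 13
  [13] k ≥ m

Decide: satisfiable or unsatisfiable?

Satisfiable

One satisfying assignment is m = 1, n = 2, k = 7, j = 8.
For the less obvious constraints — constraint 2: k + j = 15; constraint 3: k - j = -1 — and the others hold by inspection.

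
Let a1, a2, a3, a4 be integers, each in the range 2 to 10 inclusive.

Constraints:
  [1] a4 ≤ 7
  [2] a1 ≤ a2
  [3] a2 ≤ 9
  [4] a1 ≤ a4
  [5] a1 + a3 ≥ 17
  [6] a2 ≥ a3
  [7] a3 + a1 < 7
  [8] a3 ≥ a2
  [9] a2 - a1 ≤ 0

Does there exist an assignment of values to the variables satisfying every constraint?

From constraints 1 and 4: a1 ≤ a4 ≤ 7. From constraints 3 and 6: a3 ≤ a2 ≤ 9. Hence a1 + a3 ≤ 16. But constraint 5 requires a1 + a3 ≥ 17, and 17 > 16. Contradiction.

Unsatisfiable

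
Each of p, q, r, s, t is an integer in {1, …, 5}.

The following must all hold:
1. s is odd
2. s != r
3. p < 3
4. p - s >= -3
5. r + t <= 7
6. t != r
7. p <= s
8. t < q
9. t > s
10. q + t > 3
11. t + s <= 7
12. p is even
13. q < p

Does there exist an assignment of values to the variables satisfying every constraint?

Unsatisfiable

Constraints 7, 8, 9, and 13 give q < p, p ≤ s, s < t, t < q. Chaining: q < p ≤ s < t < q, which forces q < q — impossible.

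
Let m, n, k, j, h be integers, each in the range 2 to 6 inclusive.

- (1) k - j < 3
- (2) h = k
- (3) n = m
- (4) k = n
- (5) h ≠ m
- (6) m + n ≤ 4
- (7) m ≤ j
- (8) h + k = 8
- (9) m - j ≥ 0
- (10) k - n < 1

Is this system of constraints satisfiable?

From constraints 2, 3, and 4, h = k = n = m, so h = m. But constraint 5 says h ≠ m. Contradiction.

Unsatisfiable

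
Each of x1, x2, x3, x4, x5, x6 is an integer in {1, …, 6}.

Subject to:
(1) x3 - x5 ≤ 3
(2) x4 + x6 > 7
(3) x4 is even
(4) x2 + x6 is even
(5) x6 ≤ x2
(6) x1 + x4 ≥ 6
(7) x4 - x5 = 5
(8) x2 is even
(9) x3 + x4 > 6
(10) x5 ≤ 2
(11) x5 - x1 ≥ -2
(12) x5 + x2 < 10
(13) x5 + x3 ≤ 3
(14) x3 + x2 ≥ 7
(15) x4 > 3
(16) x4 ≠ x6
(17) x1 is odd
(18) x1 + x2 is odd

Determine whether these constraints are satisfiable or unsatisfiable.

Satisfiable

Take x1 = 3, x2 = 6, x3 = 1, x4 = 6, x5 = 1, x6 = 2. Then constraint 1: x3 - x5 = 0; constraint 2: x4 + x6 = 8; constraint 6: x1 + x4 = 9, and every other listed constraint is also met.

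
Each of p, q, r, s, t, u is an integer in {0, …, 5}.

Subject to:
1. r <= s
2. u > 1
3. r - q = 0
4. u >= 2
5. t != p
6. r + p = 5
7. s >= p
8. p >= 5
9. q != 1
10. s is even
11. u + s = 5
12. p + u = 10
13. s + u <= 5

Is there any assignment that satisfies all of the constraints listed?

Unsatisfiable

From constraint 4: u ≥ 2. From constraints 7 and 8: s ≥ p ≥ 5. Hence u + s ≥ 7. But constraint 11 requires u + s = 5, and 5 < 7. Contradiction.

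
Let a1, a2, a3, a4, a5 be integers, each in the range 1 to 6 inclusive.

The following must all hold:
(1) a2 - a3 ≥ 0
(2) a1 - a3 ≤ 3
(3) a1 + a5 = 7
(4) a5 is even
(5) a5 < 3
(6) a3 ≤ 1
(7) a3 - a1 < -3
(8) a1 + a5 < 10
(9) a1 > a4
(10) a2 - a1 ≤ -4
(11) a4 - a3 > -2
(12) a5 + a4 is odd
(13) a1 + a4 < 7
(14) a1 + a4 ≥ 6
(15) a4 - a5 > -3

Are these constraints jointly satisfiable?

Constraints 1, 2, and 10 give a2 − a3 ≥ 0, a3 − a1 ≥ -3, a1 − a2 ≥ 4.
Adding all 3 inequalities: the left sides telescope to 0, and the right sides sum to 0 + (-3) + 4 = 1. So 0 ≥ 1, which is false.

Unsatisfiable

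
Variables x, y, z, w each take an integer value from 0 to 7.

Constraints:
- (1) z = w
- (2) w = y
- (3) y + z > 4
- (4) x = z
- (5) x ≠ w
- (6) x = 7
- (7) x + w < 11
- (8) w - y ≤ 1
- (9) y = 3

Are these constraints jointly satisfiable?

Unsatisfiable

Constraint 6 fixes x = 7 and constraint 9 fixes y = 3. Constraints 1, 2, and 4 give x = z = w = y, so x = y. But 7 ≠ 3 — contradiction.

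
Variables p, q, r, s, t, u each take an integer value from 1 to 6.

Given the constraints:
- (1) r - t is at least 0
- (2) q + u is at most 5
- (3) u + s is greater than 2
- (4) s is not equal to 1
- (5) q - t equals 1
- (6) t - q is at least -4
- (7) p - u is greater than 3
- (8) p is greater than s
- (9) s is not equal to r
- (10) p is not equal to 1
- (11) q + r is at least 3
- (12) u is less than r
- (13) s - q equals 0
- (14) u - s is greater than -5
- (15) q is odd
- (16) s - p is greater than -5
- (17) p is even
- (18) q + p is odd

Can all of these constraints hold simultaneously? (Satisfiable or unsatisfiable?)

Setting (p, q, r, s, t, u) = (6, 3, 2, 3, 2, 1) satisfies everything: constraint 1: r - t = 0; constraint 2: q + u = 4, and the others follow.

Satisfiable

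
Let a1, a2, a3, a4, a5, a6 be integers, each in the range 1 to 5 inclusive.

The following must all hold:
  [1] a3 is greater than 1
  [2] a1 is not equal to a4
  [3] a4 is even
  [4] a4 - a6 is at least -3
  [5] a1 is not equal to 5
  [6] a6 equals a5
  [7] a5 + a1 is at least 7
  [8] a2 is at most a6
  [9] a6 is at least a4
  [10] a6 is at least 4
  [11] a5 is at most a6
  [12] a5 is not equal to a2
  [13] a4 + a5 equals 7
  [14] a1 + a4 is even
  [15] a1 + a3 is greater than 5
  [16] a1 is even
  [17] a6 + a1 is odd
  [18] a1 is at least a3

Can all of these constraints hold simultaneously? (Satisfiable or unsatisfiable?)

The assignment a1 = 4, a2 = 2, a3 = 2, a4 = 2, a5 = 5, a6 = 5 works:
  constraint 4 holds since a4 - a6 = -3.
  constraint 7 holds since a5 + a1 = 9.
The rest check out directly.

Satisfiable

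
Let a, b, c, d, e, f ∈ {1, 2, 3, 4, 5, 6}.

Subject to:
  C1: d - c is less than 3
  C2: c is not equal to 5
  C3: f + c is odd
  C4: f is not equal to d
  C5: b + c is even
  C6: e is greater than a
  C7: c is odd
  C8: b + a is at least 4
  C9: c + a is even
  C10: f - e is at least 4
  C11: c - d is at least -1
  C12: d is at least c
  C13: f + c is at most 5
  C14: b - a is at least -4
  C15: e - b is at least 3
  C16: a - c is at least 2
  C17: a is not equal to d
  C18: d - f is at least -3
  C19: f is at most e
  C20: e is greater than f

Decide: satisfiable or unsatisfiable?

Unsatisfiable

Constraints 10, 11, 14, 15, 16, and 18 give a − c ≥ 2, c − d ≥ -1, d − f ≥ -3, f − e ≥ 4, e − b ≥ 3, b − a ≥ -4.
Adding all 6 inequalities: the left sides telescope to 0, and the right sides sum to 2 + (-1) + (-3) + 4 + 3 + (-4) = 1. So 0 ≥ 1, which is false.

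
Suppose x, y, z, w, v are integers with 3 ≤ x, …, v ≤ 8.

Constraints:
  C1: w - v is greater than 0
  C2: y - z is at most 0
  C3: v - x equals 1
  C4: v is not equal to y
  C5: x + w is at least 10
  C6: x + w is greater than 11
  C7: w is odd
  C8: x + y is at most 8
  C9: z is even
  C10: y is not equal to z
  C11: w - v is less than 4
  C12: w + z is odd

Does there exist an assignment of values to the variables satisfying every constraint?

Take x = 5, y = 3, z = 6, w = 7, v = 6. Then constraint 1: w - v = 1; constraint 2: y - z = -3; constraint 3: v - x = 1, and every other listed constraint is also met.

Satisfiable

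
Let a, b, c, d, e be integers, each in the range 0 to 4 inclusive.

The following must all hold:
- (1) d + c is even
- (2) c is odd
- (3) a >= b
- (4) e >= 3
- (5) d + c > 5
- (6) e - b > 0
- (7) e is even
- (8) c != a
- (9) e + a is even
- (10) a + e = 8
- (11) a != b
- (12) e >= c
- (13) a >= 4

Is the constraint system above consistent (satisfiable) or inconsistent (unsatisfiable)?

Satisfiable

Try a = 4, b = 3, c = 3, d = 3, e = 4.
Check constraint 5: d + c = 6; constraint 6: e - b = 1; constraint 10: a + e = 8. The remaining constraints are straightforward to verify.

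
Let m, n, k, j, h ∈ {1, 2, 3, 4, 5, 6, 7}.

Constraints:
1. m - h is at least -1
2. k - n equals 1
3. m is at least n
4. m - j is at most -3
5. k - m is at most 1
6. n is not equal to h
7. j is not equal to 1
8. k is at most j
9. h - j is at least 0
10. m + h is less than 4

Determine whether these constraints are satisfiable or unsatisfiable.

Constraints 1, 4, and 9 give m − h ≥ -1, h − j ≥ 0, j − m ≥ 3.
Adding all 3 inequalities: the left sides telescope to 0, and the right sides sum to (-1) + 0 + 3 = 2. So 0 ≥ 2, which is false.

Unsatisfiable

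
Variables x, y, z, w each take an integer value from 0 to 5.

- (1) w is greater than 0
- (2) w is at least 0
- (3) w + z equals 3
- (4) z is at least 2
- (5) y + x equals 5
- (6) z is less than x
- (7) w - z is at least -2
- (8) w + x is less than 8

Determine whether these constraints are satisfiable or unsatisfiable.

Take x = 5, y = 0, z = 2, w = 1. Then constraint 3: w + z = 3; constraint 5: y + x = 5, and every other listed constraint is also met.

Satisfiable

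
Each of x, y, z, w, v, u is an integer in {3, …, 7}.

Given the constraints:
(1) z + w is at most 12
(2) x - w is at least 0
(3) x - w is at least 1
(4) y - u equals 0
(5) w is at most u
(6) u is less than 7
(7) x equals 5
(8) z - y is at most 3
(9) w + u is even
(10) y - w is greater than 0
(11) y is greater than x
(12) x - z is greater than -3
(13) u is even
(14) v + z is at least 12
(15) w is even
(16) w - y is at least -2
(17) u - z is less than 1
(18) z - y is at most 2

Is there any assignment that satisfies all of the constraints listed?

Satisfiable

The assignment x = 5, y = 6, z = 6, w = 4, v = 6, u = 6 works:
  constraint 1 holds since z + w = 10.
  constraint 2 holds since x - w = 1.
  constraint 3 holds since x - w = 1.
The rest check out directly.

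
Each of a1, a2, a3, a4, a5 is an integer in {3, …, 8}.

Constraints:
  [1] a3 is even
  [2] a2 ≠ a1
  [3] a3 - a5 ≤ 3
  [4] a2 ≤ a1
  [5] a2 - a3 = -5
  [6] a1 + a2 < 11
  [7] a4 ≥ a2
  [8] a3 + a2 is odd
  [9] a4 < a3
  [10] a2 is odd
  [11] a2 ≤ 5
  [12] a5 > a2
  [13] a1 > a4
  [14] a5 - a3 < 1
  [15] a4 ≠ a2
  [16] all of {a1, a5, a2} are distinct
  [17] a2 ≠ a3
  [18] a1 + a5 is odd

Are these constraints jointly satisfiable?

Try a1 = 7, a2 = 3, a3 = 8, a4 = 6, a5 = 8.
Check constraint 3: a3 - a5 = 0; constraint 5: a2 - a3 = -5; constraint 6: a1 + a2 = 10. The remaining constraints are straightforward to verify.

Satisfiable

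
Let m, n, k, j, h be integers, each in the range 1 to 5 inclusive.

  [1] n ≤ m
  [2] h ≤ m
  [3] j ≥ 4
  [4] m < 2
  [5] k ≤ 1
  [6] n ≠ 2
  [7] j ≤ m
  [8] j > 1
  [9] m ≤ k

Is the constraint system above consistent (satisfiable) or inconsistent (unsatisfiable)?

Unsatisfiable

From constraints 3 and 7: m ≥ j and j ≥ 4, so m ≥ 4. From constraints 5 and 9: m ≤ k and k ≤ 1, so m ≤ 1. But 1 < 4, so no value of m works.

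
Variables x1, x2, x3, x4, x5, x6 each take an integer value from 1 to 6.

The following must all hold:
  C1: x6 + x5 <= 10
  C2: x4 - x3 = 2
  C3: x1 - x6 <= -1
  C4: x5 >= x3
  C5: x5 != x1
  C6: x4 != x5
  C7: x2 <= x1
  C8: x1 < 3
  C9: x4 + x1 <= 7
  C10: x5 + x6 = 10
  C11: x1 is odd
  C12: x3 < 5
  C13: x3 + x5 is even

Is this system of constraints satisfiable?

Satisfiable

The assignment x1 = 1, x2 = 1, x3 = 1, x4 = 3, x5 = 5, x6 = 5 works:
  constraint 1 holds since x6 + x5 = 10.
  constraint 2 holds since x4 - x3 = 2.
The rest check out directly.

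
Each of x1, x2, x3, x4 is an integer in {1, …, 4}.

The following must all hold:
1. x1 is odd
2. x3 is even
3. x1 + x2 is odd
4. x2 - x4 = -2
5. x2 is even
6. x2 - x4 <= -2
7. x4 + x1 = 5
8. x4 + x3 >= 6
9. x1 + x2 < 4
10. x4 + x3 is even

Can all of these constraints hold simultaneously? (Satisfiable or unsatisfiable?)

Satisfiable

Try x1 = 1, x2 = 2, x3 = 2, x4 = 4.
Check constraint 4: x2 - x4 = -2; constraint 6: x2 - x4 = -2; constraint 7: x4 + x1 = 5. The remaining constraints are straightforward to verify.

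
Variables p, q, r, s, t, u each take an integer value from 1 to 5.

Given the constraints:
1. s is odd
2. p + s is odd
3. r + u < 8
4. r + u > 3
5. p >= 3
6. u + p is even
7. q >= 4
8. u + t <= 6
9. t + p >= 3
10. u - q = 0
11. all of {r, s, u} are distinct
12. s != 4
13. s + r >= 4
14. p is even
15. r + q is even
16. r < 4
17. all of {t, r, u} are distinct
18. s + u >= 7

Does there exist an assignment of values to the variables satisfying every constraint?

Setting (p, q, r, s, t, u) = (4, 4, 2, 3, 1, 4) satisfies everything: constraint 3: r + u = 6; constraint 4: r + u = 6; constraint 8: u + t = 5, and the others follow.

Satisfiable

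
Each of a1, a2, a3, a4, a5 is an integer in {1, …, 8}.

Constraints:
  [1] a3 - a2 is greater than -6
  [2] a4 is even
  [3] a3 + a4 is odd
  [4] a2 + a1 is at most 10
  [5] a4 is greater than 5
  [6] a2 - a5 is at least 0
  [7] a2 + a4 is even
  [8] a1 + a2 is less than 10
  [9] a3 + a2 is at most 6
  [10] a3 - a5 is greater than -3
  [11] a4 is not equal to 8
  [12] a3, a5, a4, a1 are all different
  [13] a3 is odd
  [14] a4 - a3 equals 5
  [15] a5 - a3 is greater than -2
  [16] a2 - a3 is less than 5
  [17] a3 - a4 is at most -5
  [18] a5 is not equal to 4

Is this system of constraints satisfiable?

The assignment a1 = 3, a2 = 4, a3 = 1, a4 = 6, a5 = 2 works:
  constraint 1 holds since a3 - a2 = -3.
  constraint 4 holds since a2 + a1 = 7.
  constraint 6 holds since a2 - a5 = 2.
The rest check out directly.

Satisfiable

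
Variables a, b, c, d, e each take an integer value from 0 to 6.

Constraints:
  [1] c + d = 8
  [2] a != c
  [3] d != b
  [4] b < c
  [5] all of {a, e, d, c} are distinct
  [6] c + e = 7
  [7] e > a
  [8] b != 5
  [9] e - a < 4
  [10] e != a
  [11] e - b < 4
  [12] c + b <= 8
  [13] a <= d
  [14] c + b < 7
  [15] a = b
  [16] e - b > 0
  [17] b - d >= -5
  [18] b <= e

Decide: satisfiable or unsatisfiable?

Satisfiable

Setting (a, b, c, d, e) = (2, 2, 3, 5, 4) satisfies everything: constraint 1: c + d = 8; constraint 6: c + e = 7, and the others follow.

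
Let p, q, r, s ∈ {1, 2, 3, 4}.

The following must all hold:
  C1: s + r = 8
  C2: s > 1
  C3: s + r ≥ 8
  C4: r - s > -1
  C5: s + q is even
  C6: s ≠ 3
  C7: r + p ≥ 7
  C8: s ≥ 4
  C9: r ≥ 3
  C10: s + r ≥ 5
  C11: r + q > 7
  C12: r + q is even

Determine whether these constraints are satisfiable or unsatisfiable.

Satisfiable

Setting (p, q, r, s) = (4, 4, 4, 4) satisfies everything: constraint 1: s + r = 8; constraint 3: s + r = 8, and the others follow.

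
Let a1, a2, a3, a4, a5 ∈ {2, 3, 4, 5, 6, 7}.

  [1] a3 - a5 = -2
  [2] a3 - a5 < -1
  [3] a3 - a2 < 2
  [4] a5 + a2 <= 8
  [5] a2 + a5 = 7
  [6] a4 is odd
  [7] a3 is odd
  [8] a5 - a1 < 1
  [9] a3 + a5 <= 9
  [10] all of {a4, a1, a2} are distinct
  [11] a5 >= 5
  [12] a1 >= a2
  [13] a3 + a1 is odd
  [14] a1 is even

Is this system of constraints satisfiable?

The assignment a1 = 6, a2 = 2, a3 = 3, a4 = 7, a5 = 5 works:
  constraint 1 holds since a3 - a5 = -2.
  constraint 2 holds since a3 - a5 = -2.
  constraint 3 holds since a3 - a2 = 1.
The rest check out directly.

Satisfiable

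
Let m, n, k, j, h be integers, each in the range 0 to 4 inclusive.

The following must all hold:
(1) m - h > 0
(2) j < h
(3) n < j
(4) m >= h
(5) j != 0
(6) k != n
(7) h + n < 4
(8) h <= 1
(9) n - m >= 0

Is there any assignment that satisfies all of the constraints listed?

Unsatisfiable

Constraints 1, 2, 3, and 9 give h < m, m ≤ n, n < j, j < h. Chaining: h < m ≤ n < j < h, which forces h < h — impossible.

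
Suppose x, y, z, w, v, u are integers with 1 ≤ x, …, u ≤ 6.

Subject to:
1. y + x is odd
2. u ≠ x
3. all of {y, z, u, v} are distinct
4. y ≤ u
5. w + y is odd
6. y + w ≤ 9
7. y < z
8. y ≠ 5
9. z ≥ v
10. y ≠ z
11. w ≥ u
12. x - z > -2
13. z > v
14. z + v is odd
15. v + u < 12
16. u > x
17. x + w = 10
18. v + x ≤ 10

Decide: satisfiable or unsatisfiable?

One satisfying assignment is x = 4, y = 1, z = 5, w = 6, v = 4, u = 6.
For the less obvious constraints — constraint 6: y + w = 7; constraint 12: x - z = -1 — and the others hold by inspection.

Satisfiable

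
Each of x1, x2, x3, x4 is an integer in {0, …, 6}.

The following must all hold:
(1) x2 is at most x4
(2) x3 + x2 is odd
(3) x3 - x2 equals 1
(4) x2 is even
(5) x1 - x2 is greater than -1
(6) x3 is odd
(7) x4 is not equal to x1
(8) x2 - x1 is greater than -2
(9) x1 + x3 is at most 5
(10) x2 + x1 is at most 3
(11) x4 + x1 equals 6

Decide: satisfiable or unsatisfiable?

Setting (x1, x2, x3, x4) = (1, 0, 1, 5) satisfies everything: constraint 3: x3 - x2 = 1; constraint 5: x1 - x2 = 1, and the others follow.

Satisfiable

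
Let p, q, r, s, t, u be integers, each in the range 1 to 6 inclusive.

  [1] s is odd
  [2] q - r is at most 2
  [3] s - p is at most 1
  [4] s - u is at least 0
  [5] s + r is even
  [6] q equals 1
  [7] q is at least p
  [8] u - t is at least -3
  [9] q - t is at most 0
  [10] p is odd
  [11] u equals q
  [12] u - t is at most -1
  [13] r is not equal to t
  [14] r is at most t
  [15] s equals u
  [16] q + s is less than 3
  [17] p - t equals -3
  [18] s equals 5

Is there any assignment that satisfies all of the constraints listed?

Constraint 18 fixes s = 5 and constraint 6 fixes q = 1. Constraints 11 and 15 give s = u = q, so s = q. But 5 ≠ 1 — contradiction.

Unsatisfiable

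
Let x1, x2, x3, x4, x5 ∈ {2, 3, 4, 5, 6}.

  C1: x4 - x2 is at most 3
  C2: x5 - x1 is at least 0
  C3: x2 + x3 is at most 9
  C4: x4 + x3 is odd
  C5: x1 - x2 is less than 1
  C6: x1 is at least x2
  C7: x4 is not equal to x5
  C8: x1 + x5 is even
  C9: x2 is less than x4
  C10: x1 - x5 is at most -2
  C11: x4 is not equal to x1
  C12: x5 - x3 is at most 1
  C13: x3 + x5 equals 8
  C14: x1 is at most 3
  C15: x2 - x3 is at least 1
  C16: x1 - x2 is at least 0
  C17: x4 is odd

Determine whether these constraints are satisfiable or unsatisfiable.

Constraints 10, 12, 15, and 16 give x1 − x2 ≥ 0, x2 − x3 ≥ 1, x3 − x5 ≥ -1, x5 − x1 ≥ 2.
Adding all 4 inequalities: the left sides telescope to 0, and the right sides sum to 0 + 1 + (-1) + 2 = 2. So 0 ≥ 2, which is false.

Unsatisfiable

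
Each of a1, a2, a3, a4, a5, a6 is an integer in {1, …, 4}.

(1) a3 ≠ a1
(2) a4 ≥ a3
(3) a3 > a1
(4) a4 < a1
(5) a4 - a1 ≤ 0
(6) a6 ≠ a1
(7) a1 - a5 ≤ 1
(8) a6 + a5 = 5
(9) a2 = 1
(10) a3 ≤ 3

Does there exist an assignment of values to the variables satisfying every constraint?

Constraints 2, 3, and 4 give a1 < a3, a3 ≤ a4, a4 < a1. Chaining: a1 < a3 ≤ a4 < a1, which forces a1 < a1 — impossible.

Unsatisfiable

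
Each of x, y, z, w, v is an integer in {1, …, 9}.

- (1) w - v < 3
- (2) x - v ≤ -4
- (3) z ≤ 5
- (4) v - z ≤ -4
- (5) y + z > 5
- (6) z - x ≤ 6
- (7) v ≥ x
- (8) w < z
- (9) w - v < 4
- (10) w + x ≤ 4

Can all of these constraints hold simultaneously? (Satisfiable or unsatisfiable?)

Unsatisfiable

Constraints 2, 4, and 6 give z − v ≥ 4, v − x ≥ 4, x − z ≥ -6.
Adding all 3 inequalities: the left sides telescope to 0, and the right sides sum to 4 + 4 + (-6) = 2. So 0 ≥ 2, which is false.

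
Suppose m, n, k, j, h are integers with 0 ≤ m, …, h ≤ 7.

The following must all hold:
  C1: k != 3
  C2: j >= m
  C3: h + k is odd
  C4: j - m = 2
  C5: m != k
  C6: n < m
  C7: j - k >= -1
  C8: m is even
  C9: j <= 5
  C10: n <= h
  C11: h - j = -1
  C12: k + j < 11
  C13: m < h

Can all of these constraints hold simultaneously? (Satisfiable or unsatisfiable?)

One satisfying assignment is m = 2, n = 0, k = 4, j = 4, h = 3.
For the less obvious constraints — constraint 4: j - m = 2; constraint 7: j - k = 0 — and the others hold by inspection.

Satisfiable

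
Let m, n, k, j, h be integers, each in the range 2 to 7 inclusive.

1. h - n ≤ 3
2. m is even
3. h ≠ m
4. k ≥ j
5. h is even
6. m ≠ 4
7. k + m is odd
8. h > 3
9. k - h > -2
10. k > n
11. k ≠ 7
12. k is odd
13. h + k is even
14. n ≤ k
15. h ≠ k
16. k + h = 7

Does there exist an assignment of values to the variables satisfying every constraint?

Unsatisfiable

Constraint 5 makes h even and constraint 12 makes k odd, so h + k must be odd. Constraint 13 says h + k is even — contradiction.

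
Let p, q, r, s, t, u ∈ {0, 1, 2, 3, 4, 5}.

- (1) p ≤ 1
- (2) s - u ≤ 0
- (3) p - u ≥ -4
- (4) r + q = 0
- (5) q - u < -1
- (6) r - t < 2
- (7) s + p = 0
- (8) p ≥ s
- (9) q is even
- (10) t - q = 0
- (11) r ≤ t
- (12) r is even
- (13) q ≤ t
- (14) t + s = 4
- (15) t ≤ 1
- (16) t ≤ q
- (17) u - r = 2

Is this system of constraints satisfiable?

From constraint 15: t ≤ 1. From constraints 1 and 8: s ≤ p ≤ 1. Hence t + s ≤ 2. But constraint 14 requires t + s = 4, and 4 > 2. Contradiction.

Unsatisfiable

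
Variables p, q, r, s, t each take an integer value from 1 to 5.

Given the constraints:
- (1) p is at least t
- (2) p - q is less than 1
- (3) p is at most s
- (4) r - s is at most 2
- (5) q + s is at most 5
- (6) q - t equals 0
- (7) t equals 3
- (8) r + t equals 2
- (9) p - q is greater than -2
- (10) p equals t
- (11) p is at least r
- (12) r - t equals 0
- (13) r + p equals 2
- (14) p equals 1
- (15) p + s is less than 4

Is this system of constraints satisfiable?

Constraint 14 fixes p = 1 and constraint 7 fixes t = 3, but constraint 10 requires p = t. Since 1 ≠ 3, contradiction.

Unsatisfiable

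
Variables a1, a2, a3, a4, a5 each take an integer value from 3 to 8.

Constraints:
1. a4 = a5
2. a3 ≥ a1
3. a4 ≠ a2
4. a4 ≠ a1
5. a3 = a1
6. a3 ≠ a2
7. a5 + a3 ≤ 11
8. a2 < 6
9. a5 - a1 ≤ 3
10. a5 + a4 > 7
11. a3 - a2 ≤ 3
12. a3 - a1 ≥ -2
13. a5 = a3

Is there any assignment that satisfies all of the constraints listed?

Unsatisfiable

From constraints 1, 5, and 13, a4 = a5 = a3 = a1, so a4 = a1. But constraint 4 says a4 ≠ a1. Contradiction.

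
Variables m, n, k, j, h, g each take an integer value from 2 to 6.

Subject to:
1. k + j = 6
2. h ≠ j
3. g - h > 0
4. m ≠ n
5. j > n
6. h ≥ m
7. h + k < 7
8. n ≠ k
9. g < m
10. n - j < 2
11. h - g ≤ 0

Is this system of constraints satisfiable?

Unsatisfiable

Constraints 3, 6, and 9 give h < g, g < m, m ≤ h. Chaining: h < g < m ≤ h, which forces h < h — impossible.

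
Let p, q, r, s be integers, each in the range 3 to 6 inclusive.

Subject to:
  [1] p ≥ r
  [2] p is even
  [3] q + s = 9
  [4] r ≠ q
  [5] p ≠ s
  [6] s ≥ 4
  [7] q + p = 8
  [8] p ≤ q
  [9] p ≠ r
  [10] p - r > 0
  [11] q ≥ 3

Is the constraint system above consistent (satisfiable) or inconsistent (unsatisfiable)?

One satisfying assignment is p = 4, q = 4, r = 3, s = 5.
For the less obvious constraints — constraint 3: q + s = 9; constraint 7: q + p = 8; constraint 10: p - r = 1 — and the others hold by inspection.

Satisfiable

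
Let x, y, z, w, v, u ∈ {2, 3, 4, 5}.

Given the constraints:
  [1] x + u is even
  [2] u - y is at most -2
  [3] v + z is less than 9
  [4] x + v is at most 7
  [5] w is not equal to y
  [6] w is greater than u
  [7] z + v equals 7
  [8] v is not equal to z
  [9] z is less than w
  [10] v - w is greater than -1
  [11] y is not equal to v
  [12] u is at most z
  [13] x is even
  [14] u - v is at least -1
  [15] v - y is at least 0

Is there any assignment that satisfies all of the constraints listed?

Unsatisfiable

Constraints 2, 14, and 15 give y − u ≥ 2, u − v ≥ -1, v − y ≥ 0.
Adding all 3 inequalities: the left sides telescope to 0, and the right sides sum to 2 + (-1) + 0 = 1. So 0 ≥ 1, which is false.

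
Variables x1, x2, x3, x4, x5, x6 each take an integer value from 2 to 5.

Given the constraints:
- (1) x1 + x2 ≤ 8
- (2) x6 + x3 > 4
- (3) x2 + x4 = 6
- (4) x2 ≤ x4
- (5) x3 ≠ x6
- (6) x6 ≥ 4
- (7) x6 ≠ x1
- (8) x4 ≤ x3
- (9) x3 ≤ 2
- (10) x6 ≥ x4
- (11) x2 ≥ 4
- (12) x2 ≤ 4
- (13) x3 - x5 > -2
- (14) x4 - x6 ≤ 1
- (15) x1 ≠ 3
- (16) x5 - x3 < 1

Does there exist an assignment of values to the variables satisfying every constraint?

From constraints 4 and 11: x4 ≥ x2 and x2 ≥ 4, so x4 ≥ 4. From constraints 8 and 9: x4 ≤ x3 and x3 ≤ 2, so x4 ≤ 2. But 2 < 4, so no value of x4 works.

Unsatisfiable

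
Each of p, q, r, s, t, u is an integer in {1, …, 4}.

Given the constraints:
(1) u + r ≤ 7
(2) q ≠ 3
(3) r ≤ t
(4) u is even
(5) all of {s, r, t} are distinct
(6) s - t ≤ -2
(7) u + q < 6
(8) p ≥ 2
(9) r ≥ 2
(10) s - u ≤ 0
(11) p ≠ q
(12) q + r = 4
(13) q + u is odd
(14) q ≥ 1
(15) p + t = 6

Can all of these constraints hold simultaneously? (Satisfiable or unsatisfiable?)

Satisfiable

Try p = 2, q = 1, r = 3, s = 1, t = 4, u = 4.
Check constraint 1: u + r = 7; constraint 6: s - t = -3; constraint 7: u + q = 5. The remaining constraints are straightforward to verify.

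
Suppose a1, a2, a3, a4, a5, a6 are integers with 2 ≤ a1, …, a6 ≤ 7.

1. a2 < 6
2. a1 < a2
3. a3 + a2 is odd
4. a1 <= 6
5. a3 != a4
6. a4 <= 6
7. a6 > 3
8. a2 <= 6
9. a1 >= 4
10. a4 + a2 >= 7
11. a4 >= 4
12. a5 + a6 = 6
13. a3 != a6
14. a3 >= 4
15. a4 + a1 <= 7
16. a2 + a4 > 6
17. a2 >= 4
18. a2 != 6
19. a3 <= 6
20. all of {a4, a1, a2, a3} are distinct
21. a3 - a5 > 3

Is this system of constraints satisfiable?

Constraints 4, 6, 8, 9, 11, 14, 17, and 19 confine each of a4, a1, a2, a3 to the 3 values {4, …, 6}.
Constraint 20 requires all 4 of them to be distinct, but only 3 values are available — impossible by the pigeonhole principle.

Unsatisfiable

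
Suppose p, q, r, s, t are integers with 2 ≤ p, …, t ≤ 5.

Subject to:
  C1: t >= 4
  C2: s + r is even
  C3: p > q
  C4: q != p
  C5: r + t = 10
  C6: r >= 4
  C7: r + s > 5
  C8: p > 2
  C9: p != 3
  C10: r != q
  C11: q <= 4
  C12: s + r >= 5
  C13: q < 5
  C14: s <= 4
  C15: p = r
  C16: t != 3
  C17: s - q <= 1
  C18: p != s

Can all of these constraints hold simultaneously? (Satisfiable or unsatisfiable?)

Take p = 5, q = 3, r = 5, s = 3, t = 5. Then constraint 5: r + t = 10; constraint 7: r + s = 8, and every other listed constraint is also met.

Satisfiable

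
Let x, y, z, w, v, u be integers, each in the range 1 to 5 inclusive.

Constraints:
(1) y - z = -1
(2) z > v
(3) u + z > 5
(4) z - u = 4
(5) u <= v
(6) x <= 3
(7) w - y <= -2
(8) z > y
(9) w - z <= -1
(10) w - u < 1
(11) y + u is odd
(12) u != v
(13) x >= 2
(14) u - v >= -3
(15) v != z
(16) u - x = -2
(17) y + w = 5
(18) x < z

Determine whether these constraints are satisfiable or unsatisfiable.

Take x = 3, y = 4, z = 5, w = 1, v = 4, u = 1. Then constraint 1: y - z = -1; constraint 3: u + z = 6; constraint 4: z - u = 4, and every other listed constraint is also met.

Satisfiable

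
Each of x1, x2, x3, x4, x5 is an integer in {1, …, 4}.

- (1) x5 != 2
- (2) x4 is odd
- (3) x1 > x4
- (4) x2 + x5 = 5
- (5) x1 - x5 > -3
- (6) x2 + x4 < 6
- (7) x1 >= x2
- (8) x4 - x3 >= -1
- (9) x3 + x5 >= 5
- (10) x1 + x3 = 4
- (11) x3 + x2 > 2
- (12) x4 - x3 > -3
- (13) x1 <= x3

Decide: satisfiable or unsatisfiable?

Satisfiable

The assignment x1 = 2, x2 = 2, x3 = 2, x4 = 1, x5 = 3 works:
  constraint 4 holds since x2 + x5 = 5.
  constraint 5 holds since x1 - x5 = -1.
  constraint 6 holds since x2 + x4 = 3.
The rest check out directly.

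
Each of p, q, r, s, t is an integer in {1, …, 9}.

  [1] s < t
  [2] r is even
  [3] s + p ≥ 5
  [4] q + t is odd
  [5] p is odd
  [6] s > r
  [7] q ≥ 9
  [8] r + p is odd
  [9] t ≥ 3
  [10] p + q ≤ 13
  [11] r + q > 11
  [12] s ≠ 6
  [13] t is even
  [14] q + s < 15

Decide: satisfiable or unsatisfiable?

Setting (p, q, r, s, t) = (3, 9, 4, 5, 6) satisfies everything: constraint 3: s + p = 8; constraint 10: p + q = 12, and the others follow.

Satisfiable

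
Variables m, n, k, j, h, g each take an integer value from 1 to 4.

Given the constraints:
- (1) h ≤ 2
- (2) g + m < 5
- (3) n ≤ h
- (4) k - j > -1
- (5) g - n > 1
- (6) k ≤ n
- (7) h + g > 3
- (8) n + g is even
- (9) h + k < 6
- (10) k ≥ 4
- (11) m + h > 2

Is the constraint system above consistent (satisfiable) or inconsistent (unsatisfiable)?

From constraints 6 and 10: n ≥ k and k ≥ 4, so n ≥ 4. From constraints 1 and 3: n ≤ h and h ≤ 2, so n ≤ 2. But 2 < 4, so no value of n works.

Unsatisfiable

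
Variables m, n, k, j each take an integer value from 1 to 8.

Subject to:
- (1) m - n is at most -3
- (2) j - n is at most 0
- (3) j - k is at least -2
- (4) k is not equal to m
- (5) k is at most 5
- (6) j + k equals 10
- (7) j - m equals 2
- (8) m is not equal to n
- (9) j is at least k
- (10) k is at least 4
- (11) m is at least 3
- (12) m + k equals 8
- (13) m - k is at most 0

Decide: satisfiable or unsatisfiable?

Satisfiable

The assignment m = 3, n = 7, k = 5, j = 5 works:
  constraint 1 holds since m - n = -4.
  constraint 2 holds since j - n = -2.
The rest check out directly.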